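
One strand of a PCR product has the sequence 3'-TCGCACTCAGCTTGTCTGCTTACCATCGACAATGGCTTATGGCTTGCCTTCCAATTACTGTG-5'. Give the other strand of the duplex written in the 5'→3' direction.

5'-AGCGTGAGTCGAACAGACGAATGGTAGCTGTTACCGAATACCGAACGGAAGGTTAATGACAC-3'

The strand is given 3'→5', so its complement runs 5'→3' in the same left-to-right order: pair each base A↔T, G↔C.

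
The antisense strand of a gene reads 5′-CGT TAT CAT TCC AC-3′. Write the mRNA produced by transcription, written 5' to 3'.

The mRNA has the sequence of the coding strand (reverse complement of the template) with T→U. Reverse complement of CGTTATCATTCCAC is GTGGAATGATAACG; then T→U.

5'-GUGGAAUGAUAACG-3'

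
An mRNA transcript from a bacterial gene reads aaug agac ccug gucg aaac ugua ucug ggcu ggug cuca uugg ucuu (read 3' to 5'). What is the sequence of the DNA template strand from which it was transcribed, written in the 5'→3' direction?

5'-TTACTCTGGGACCAGCTTTGACATAGACCCGACCACGAGTAACCAGAA-3'

Written 5'→3' the mRNA is UUCUGGUUACUCGUGGUCGGGUCUAUGUCAAAGCUGGUCCCAGAGUAA, so the coding DNA strand is TTCTGGTTACTCGTGGTCGGGTCTATGTCAAAGCTGGTCCCAGAGTAA. The template is its reverse complement.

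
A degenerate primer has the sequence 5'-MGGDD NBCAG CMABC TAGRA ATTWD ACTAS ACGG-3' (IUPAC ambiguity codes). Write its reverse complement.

5'-CCGTSTAGTHWAATTYCTAGVTKGCTGVNHHCCK-3'

Standard pairs A↔T, G↔C; ambiguity codes pair R↔Y, M↔K, W↔W, S↔S, B↔V, D↔H, N↔N. Complement (KCCHHNVGTCGKTVGATCYTTAAWHTGATSTGCC), then reverse for 5'→3'.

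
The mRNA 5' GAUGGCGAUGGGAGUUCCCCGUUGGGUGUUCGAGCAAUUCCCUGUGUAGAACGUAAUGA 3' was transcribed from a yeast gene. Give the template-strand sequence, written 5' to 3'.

5'-TCATTACGTTCTACACAGGGAATTGCTCGAACACCCAACGGGGAACTCCCATCGCCATC-3'

Replace U with T to get the coding DNA strand: GATGGCGATGGGAGTTCCCCGTTGGGTGTTCGAGCAATTCCCTGTGTAGAACGTAATGA. The template strand is its reverse complement (complement CTACCGCTACCCTCAAGGGGCAACCCACAAGCTCGTTAAGGGACACATCTTGCATTACT, then reverse).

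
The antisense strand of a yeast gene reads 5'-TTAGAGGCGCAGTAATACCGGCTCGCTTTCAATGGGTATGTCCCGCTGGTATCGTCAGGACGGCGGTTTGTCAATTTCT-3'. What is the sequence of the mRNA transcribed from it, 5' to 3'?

The mRNA has the sequence of the coding strand (reverse complement of the template) with T→U. Reverse complement of TTAGAGGCGCAGTAATACCGGCTCGCTTTCAATGGGTATGTCCCGCTGGTATCGTCAGGACGGCGGTTTGTCAATTTCT is AGAAATTGACAAACCGCCGTCCTGACGATACCAGCGGGACATACCCATTGAAAGCGAGCCGGTATTACTGCGCCTCTAA; then T→U.

5'-AGAAAUUGACAAACCGCCGUCCUGACGAUACCAGCGGGACAUACCCAUUGAAAGCGAGCCGGUAUUACUGCGCCUCUAA-3'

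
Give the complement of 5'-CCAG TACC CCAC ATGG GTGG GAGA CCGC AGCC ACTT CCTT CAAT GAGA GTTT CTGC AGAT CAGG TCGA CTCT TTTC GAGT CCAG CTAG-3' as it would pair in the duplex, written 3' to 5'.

3'-GGTCATGGGGTGTACCCACCCTCTGGCGTCGGTGAAGGAAGTTACTCTCAAAGACGTCTAGTCCAGCTGAGAAAAGCTCAGGTCGATC-5'

Base-pairing A↔T, G↔C gives the complement. The complementary strand is antiparallel, so paired with a 5'→3' strand it runs 3'→5'.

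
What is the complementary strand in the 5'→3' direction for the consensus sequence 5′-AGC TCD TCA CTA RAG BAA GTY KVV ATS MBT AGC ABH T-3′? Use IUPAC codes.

5'-ADVTGCTAVKSATBBMRACTTVCTYTAGTGAHGAGCT-3'

Standard pairs A↔T, G↔C; ambiguity codes pair R↔Y, M↔K, S↔S, B↔V, D↔H. Complement (TCGAGHAGTGATYTCVTTCARMBBTASKVATCGTVDA), then reverse for 5'→3'.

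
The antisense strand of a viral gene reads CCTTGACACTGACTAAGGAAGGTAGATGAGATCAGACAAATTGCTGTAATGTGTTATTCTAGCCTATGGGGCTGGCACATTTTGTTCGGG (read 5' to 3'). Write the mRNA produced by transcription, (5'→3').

5′-CCCGAACAAAAUGUGCCAGCCCCAUAGGCUAGAAUAACACAUUACAGCAAUUUGUCUGAUCUCAUCUACCUUCCUUAGUCAGUGUCAAGG-3′

RNA polymerase reads the template 3'→5' and synthesizes mRNA 5'→3' by base-pairing (A→U, T→A, G↔C). The complement of the template is GGAACTGTGACTGATTCCTTCCATCTACTCTAGTCTGTTTAACGACATTACACAATAAGATCGGATACCCCGACCGTGTAAAACAAGCCC; antiparallel, so 5'→3' the coding strand is CCCGAACAAAATGTGCCAGCCCCATAGGCTAGAATAACACATTACAGCAATTTGTCTGATCTCATCTACCTTCCTTAGTCAGTGTCAAGG. Replace T with U for the mRNA.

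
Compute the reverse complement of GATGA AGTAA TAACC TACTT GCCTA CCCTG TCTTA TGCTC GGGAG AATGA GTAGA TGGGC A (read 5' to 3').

Complement each base (A↔T, G↔C): CTACTTCATTATTGGATGAACGGATGGGACAGAATACGAGCCCTCTTACTCATCTACCCGT. Then reverse.

5'-TGCCCATCTACTCATTCTCCCGAGCATAAGACAGGGTAGGCAAGTAGGTTATTACTTCATC-3'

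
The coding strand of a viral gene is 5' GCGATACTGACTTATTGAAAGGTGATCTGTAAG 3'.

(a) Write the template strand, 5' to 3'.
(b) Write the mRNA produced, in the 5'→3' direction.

(a) 5'-CTTACAGATCACCTTTCAATAAGTCAGTATCGC-3'
(b) 5'-GCGAUACUGACUUAUUGAAAGGUGAUCUGUAAG-3'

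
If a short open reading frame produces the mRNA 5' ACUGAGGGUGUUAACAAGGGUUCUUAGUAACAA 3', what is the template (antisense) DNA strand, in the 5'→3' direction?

5'-TTGTTACTAAGAACCCTTGTTAACACCCTCAGT-3'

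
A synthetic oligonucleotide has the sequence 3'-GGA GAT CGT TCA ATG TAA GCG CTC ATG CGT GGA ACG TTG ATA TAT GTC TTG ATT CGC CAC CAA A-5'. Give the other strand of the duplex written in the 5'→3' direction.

The strand is given 3'→5', so its complement runs 5'→3' in the same left-to-right order: pair each base A↔T, G↔C.

5'-CCTCTAGCAAGTTACATTCGCGAGTACGCACCTTGCAACTATATACAGAACTAAGCGGTGGTTT-3'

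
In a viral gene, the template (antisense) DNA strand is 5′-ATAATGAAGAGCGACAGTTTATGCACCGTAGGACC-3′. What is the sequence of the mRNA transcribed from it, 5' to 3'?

5'-GGUCCUACGGUGCAUAAACUGUCGCUCUUCAUUAU-3'

The mRNA has the sequence of the coding strand (reverse complement of the template) with T→U. Reverse complement of ATAATGAAGAGCGACAGTTTATGCACCGTAGGACC is GGTCCTACGGTGCATAAACTGTCGCTCTTCATTAT; then T→U.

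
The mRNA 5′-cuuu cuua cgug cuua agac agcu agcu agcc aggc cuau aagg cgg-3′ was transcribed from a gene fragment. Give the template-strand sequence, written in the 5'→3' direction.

Replace U with T to get the coding DNA strand: CTTTCTTACGTGCTTAAGACAGCTAGCTAGCCAGGCCTATAAGGCGG. The template strand is its reverse complement (complement GAAAGAATGCACGAATTCTGTCGATCGATCGGTCCGGATATTCCGCC, then reverse).

5'-CCGCCTTATAGGCCTGGCTAGCTAGCTGTCTTAAGCACGTAAGAAAG-3'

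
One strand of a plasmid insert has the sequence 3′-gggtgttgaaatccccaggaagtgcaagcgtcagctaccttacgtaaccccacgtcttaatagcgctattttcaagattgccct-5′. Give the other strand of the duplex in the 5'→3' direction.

5'-CCCACAACTTTAGGGGTCCTTCACGTTCGCAGTCGATGGAATGCATTGGGGTGCAGAATTATCGCGATAAAAGTTCTAACGGGA-3'

The strand is given 3'→5', so its complement runs 5'→3' in the same left-to-right order: pair each base A↔T, G↔C.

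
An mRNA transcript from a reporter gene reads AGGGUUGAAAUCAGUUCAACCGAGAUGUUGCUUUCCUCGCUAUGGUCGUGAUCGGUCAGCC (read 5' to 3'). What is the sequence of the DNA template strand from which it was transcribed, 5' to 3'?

Replace U with T to get the coding DNA strand: AGGGTTGAAATCAGTTCAACCGAGATGTTGCTTTCCTCGCTATGGTCGTGATCGGTCAGCC. The template strand is its reverse complement (complement TCCCAACTTTAGTCAAGTTGGCTCTACAACGAAAGGAGCGATACCAGCACTAGCCAGTCGG, then reverse).

5'-GGCTGACCGATCACGACCATAGCGAGGAAAGCAACATCTCGGTTGAACTGATTTCAACCCT-3'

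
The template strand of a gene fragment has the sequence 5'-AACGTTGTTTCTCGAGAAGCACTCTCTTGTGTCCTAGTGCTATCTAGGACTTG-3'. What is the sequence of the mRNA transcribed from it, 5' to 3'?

RNA polymerase reads the template 3'→5' and synthesizes mRNA 5'→3' by base-pairing (A→U, T→A, G↔C). The complement of the template is TTGCAACAAAGAGCTCTTCGTGAGAGAACACAGGATCACGATAGATCCTGAAC; antiparallel, so 5'→3' the coding strand is CAAGTCCTAGATAGCACTAGGACACAAGAGAGTGCTTCTCGAGAAACAACGTT. Replace T with U for the mRNA.

5'-CAAGUCCUAGAUAGCACUAGGACACAAGAGAGUGCUUCUCGAGAAACAACGUU-3'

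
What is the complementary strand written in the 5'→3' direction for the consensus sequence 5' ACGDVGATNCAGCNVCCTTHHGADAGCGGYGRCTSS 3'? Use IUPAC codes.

Standard pairs A↔T, G↔C; ambiguity codes pair R↔Y, S↔S, D↔H, V↔B, N↔N. Complement (TGCHBCTANGTCGNBGGAADDCTHTCGCCRCYGASS), then reverse for 5'→3'.

5'-SSAGYCRCCGCTHTCDDAAGGBNGCTGNATCBHCGT-3'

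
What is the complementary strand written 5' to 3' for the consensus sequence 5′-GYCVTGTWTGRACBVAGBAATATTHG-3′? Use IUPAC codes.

Standard pairs A↔T, G↔C; ambiguity codes pair R↔Y, W↔W, B↔V, H↔D. Complement (CRGBACAWACYTGVBTCVTTATAADC), then reverse for 5'→3'.

5'-CDAATATTVCTBVGTYCAWACABGRC-3'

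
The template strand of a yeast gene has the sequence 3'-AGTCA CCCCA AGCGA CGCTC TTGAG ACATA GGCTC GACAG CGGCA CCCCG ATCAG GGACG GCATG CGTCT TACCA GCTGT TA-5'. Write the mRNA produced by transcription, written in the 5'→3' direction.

Reading the template 3'→5' as shown, RNA polymerase pairs each base (A→U, T→A, G↔C) to build mRNA 5'→3' directly.

5'-UCAGUGGGGUUCGCUGCGAGAACUCUGUAUCCGAGCUGUCGCCGUGGGGCUAGUCCCUGCCGUACGCAGAAUGGUCGACAAU-3'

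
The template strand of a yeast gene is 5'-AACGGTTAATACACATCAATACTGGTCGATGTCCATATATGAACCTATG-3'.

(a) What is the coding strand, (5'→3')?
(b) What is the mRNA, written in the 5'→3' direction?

(a) The coding strand is the reverse complement of the template: complement TTGCCAATTATGTGTAGTTATGACCAGCTACAGGTATATACTTGGATAC, then reverse.
(b) mRNA has the coding-strand sequence with T→U.

(a) 5′-CATAGGTTCATATATGGACATCGACCAGTATTGATGTGTATTAACCGTT-3′
(b) 5'-CAUAGGUUCAUAUAUGGACAUCGACCAGUAUUGAUGUGUAUUAACCGUU-3'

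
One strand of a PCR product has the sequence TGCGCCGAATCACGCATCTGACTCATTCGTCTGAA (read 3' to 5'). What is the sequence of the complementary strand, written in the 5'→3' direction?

5'-ACGCGGCTTAGTGCGTAGACTGAGTAAGCAGACTT-3'

The strand is given 3'→5', so its complement runs 5'→3' in the same left-to-right order: pair each base A↔T, G↔C.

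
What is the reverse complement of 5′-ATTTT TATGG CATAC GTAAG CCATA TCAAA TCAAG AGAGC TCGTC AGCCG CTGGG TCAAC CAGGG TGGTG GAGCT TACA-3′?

5′-TGTAAGCTCCACCACCCTGGTTGACCCAGCGGCTGACGAGCTCTCTTGATTTGATATGGCTTACGTATGCCATAAAAAT-3′

Complement each base (A↔T, G↔C): TAAAAATACCGTATGCATTCGGTATAGTTTAGTTCTCTCGAGCAGTCGGCGACCCAGTTGGTCCCACCACCTCGAATGT. Then reverse.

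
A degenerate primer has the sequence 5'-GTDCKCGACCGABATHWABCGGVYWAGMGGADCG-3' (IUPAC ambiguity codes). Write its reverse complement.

Standard pairs A↔T, G↔C; ambiguity codes pair Y↔R, M↔K, W↔W, B↔V, D↔H. Complement (CAHGMGCTGGCTVTADWTVGCCBRWTCKCCTHGC), then reverse for 5'→3'.

5'-CGHTCCKCTWRBCCGVTWDATVTCGGTCGMGHAC-3'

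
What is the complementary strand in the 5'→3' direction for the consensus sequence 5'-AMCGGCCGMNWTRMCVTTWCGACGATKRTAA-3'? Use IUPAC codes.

Standard pairs A↔T, G↔C; ambiguity codes pair R↔Y, M↔K, W↔W, V↔B, N↔N. Complement (TKGCCGGCKNWAYKGBAAWGCTGCTAMYATT), then reverse for 5'→3'.

5'-TTAYMATCGTCGWAABGKYAWNKCGGCCGKT-3'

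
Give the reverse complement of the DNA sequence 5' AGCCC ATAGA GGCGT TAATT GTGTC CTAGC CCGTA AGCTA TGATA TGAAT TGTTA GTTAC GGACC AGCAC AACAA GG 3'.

Complement each base (A↔T, G↔C): TCGGGTATCTCCGCAATTAACACAGGATCGGGCATTCGATACTATACTTAACAATCAATGCCTGGTCGTGTTGTTCC. Then reverse.

5'-CCTTGTTGTGCTGGTCCGTAACTAACAATTCATATCATAGCTTACGGGCTAGGACACAATTAACGCCTCTATGGGCT-3'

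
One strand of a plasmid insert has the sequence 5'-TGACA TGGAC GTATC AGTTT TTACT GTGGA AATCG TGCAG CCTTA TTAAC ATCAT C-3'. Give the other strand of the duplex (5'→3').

5'-GATGATGTTAATAAGGCTGCACGATTTCCACAGTAAAAACTGATACGTCCATGTCA-3'

The complement of TGACATGGACGTATCAGTTTTTACTGTGGAAATCGTGCAGCCTTATTAACATCATC is ACTGTACCTGCATAGTCAAAAATGACACCTTTAGCACGTCGGAATAATTGTAGTAG (A↔T, G↔C). DNA strands are antiparallel, so the complementary strand runs 3'→5'; reversing gives the 5'→3' form.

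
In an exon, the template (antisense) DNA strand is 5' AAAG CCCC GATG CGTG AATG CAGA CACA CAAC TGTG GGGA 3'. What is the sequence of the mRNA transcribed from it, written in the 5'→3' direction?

5′-UCCCCACAGUUGUGUGUCUGCAUUCACGCAUCGGGGCUUU-3′

RNA polymerase reads the template 3'→5' and synthesizes mRNA 5'→3' by base-pairing (A→U, T→A, G↔C). The complement of the template is TTTCGGGGCTACGCACTTACGTCTGTGTGTTGACACCCCT; antiparallel, so 5'→3' the coding strand is TCCCCACAGTTGTGTGTCTGCATTCACGCATCGGGGCTTT. Replace T with U for the mRNA.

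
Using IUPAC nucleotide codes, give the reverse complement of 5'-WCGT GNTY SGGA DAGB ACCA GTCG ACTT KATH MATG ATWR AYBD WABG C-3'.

Standard pairs A↔T, G↔C; ambiguity codes pair R↔Y, M↔K, W↔W, S↔S, B↔V, D↔H, N↔N. Complement (WGCACNARSCCTHTCVTGGTCAGCTGAAMTADKTACTAWYTRVHWTVCG), then reverse for 5'→3'.

5′-GCVTWHVRTYWATCATKDATMAAGTCGACTGGTVCTHTCCSRANCACGW-3′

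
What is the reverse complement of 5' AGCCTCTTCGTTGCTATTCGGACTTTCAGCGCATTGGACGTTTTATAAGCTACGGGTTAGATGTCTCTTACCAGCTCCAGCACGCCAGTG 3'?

Reading the sequence 3'→5' and pairing each base (A↔T, G↔C) gives the reverse complement directly.

5'-CACTGGCGTGCTGGAGCTGGTAAGAGACATCTAACCCGTAGCTTATAAAACGTCCAATGCGCTGAAAGTCCGAATAGCAACGAAGAGGCT-3'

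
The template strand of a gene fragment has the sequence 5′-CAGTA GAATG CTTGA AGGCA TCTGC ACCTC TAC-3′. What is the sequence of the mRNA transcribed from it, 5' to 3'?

5'-GUAGAGGUGCAGAUGCCUUCAAGCAUUCUACUG-3'

The mRNA has the sequence of the coding strand (reverse complement of the template) with T→U. Reverse complement of CAGTAGAATGCTTGAAGGCATCTGCACCTCTAC is GTAGAGGTGCAGATGCCTTCAAGCATTCTACTG; then T→U.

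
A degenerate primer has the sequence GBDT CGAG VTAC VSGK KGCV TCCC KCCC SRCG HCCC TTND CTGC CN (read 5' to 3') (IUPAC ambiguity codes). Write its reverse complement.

5'-NGGCAGHNAAGGGDCGYSGGGMGGGABGCMMCSBGTABCTCGAHVC-3'

Standard pairs A↔T, G↔C; ambiguity codes pair R↔Y, K↔M, S↔S, B↔V, D↔H, N↔N. Complement (CVHAGCTCBATGBSCMMCGBAGGGMGGGSYGCDGGGAANHGACGGN), then reverse for 5'→3'.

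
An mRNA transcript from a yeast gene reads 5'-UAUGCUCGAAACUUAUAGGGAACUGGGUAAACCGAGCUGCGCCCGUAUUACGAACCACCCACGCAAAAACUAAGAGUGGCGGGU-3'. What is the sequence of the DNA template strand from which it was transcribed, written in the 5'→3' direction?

Replace U with T to get the coding DNA strand: TATGCTCGAAACTTATAGGGAACTGGGTAAACCGAGCTGCGCCCGTATTACGAACCACCCACGCAAAAACTAAGAGTGGCGGGT. The template strand is its reverse complement (complement ATACGAGCTTTGAATATCCCTTGACCCATTTGGCTCGACGCGGGCATAATGCTTGGTGGGTGCGTTTTTGATTCTCACCGCCCA, then reverse).

5'-ACCCGCCACTCTTAGTTTTTGCGTGGGTGGTTCGTAATACGGGCGCAGCTCGGTTTACCCAGTTCCCTATAAGTTTCGAGCATA-3'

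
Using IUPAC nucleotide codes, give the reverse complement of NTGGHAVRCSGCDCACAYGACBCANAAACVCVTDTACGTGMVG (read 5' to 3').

Standard pairs A↔T, G↔C; ambiguity codes pair R↔Y, M↔K, S↔S, B↔V, D↔H, N↔N. Complement (NACCDTBYGSCGHGTGTRCTGVGTNTTTGBGBAHATGCACKBC), then reverse for 5'→3'.

5′-CBKCACGTAHABGBGTTTNTGVGTCRTGTGHGCSGYBTDCCAN-3′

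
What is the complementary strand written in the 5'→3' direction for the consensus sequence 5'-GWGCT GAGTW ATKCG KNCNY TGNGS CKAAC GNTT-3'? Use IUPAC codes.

5′-AANCGTTMGSCNCARNGNMCGMATWACTCAGCWC-3′

Standard pairs A↔T, G↔C; ambiguity codes pair Y↔R, K↔M, W↔W, S↔S, N↔N. Complement (CWCGACTCAWTAMGCMNGNRACNCSGMTTGCNAA), then reverse for 5'→3'.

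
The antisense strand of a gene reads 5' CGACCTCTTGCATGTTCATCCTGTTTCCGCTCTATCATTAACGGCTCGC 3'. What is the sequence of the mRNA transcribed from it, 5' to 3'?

5'-GCGAGCCGUUAAUGAUAGAGCGGAAACAGGAUGAACAUGCAAGAGGUCG-3'

The mRNA has the sequence of the coding strand (reverse complement of the template) with T→U. Reverse complement of CGACCTCTTGCATGTTCATCCTGTTTCCGCTCTATCATTAACGGCTCGC is GCGAGCCGTTAATGATAGAGCGGAAACAGGATGAACATGCAAGAGGTCG; then T→U.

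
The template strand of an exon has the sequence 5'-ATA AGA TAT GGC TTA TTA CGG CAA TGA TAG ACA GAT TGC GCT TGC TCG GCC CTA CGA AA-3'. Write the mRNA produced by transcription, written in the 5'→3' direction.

5′-UUUCGUAGGGCCGAGCAAGCGCAAUCUGUCUAUCAUUGCCGUAAUAAGCCAUAUCUUAU-3′

The mRNA has the sequence of the coding strand (reverse complement of the template) with T→U. Reverse complement of ATAAGATATGGCTTATTACGGCAATGATAGACAGATTGCGCTTGCTCGGCCCTACGAAA is TTTCGTAGGGCCGAGCAAGCGCAATCTGTCTATCATTGCCGTAATAAGCCATATCTTAT; then T→U.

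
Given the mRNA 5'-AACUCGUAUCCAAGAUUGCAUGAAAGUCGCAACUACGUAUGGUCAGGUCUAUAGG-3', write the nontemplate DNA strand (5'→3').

5′-AACTCGTATCCAAGATTGCATGAAAGTCGCAACTACGTATGGTCAGGTCTATAGG-3′

The coding DNA strand has the same 5'→3' sequence as the mRNA with U replaced by T.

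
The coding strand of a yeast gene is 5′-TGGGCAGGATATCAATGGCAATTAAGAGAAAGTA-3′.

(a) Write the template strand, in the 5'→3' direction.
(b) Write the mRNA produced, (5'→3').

(a) 5'-TACTTTCTCTTAATTGCCATTGATATCCTGCCCA-3'
(b) 5'-UGGGCAGGAUAUCAAUGGCAAUUAAGAGAAAGUA-3'

(a) The template strand is the reverse complement of the coding strand: complement ACCCGTCCTATAGTTACCGTTAATTCTCTTTCAT, then reverse.
(b) mRNA matches the coding strand with T→U.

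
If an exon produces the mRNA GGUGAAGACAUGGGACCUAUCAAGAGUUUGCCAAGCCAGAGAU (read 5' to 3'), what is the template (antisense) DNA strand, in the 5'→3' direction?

5'-ATCTCTGGCTTGGCAAACTCTTGATAGGTCCCATGTCTTCACC-3'

Replace U with T to get the coding DNA strand: GGTGAAGACATGGGACCTATCAAGAGTTTGCCAAGCCAGAGAT. The template strand is its reverse complement (complement CCACTTCTGTACCCTGGATAGTTCTCAAACGGTTCGGTCTCTA, then reverse).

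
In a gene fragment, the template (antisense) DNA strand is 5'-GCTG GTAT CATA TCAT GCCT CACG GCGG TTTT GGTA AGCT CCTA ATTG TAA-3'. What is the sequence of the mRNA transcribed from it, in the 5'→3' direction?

The mRNA has the sequence of the coding strand (reverse complement of the template) with T→U. Reverse complement of GCTGGTATCATATCATGCCTCACGGCGGTTTTGGTAAGCTCCTAATTGTAA is TTACAATTAGGAGCTTACCAAAACCGCCGTGAGGCATGATATGATACCAGC; then T→U.

5'-UUACAAUUAGGAGCUUACCAAAACCGCCGUGAGGCAUGAUAUGAUACCAGC-3'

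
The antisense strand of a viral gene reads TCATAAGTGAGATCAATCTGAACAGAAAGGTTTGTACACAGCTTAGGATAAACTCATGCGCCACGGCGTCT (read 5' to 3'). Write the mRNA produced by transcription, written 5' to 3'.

RNA polymerase reads the template 3'→5' and synthesizes mRNA 5'→3' by base-pairing (A→U, T→A, G↔C). The complement of the template is AGTATTCACTCTAGTTAGACTTGTCTTTCCAAACATGTGTCGAATCCTATTTGAGTACGCGGTGCCGCAGA; antiparallel, so 5'→3' the coding strand is AGACGCCGTGGCGCATGAGTTTATCCTAAGCTGTGTACAAACCTTTCTGTTCAGATTGATCTCACTTATGA. Replace T with U for the mRNA.

5'-AGACGCCGUGGCGCAUGAGUUUAUCCUAAGCUGUGUACAAACCUUUCUGUUCAGAUUGAUCUCACUUAUGA-3'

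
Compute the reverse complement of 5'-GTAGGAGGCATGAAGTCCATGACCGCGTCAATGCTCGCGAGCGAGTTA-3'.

5′-TAACTCGCTCGCGAGCATTGACGCGGTCATGGACTTCATGCCTCCTAC-3′

Complement each base (A↔T, G↔C): CATCCTCCGTACTTCAGGTACTGGCGCAGTTACGAGCGCTCGCTCAAT. Then reverse.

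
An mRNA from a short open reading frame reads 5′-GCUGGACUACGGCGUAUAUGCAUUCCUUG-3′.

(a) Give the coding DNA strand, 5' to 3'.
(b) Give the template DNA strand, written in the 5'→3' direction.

(a) The coding strand matches the mRNA with U→T.
(b) The template strand is the reverse complement of the coding strand.

(a) 5'-GCTGGACTACGGCGTATATGCATTCCTTG-3'
(b) 5'-CAAGGAATGCATATACGCCGTAGTCCAGC-3'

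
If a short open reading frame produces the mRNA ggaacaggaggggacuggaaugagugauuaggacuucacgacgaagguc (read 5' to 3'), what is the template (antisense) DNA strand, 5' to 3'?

Replace U with T to get the coding DNA strand: GGAACAGGAGGGGACTGGAATGAGTGATTAGGACTTCACGACGAAGGTC. The template strand is its reverse complement (complement CCTTGTCCTCCCCTGACCTTACTCACTAATCCTGAAGTGCTGCTTCCAG, then reverse).

5'-GACCTTCGTCGTGAAGTCCTAATCACTCATTCCAGTCCCCTCCTGTTCC-3'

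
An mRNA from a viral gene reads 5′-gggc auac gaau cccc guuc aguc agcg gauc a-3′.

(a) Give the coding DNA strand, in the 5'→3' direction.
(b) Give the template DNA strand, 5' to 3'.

(a) 5'-GGGCATACGAATCCCCGTTCAGTCAGCGGATCA-3'
(b) 5'-TGATCCGCTGACTGAACGGGGATTCGTATGCCC-3'

(a) The coding strand matches the mRNA with U→T.
(b) The template strand is the reverse complement of the coding strand.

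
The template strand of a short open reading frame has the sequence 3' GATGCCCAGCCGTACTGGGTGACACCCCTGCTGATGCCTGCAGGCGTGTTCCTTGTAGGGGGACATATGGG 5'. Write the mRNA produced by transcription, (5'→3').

Reading the template 3'→5' as shown, RNA polymerase pairs each base (A→U, T→A, G↔C) to build mRNA 5'→3' directly.

5'-CUACGGGUCGGCAUGACCCACUGUGGGGACGACUACGGACGUCCGCACAAGGAACAUCCCCCUGUAUACCC-3'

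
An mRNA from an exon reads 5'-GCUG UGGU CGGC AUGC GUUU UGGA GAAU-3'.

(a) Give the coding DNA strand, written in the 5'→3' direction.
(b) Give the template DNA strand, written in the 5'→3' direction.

(a) The coding strand matches the mRNA with U→T.
(b) The template strand is the reverse complement of the coding strand.

(a) 5'-GCTGTGGTCGGCATGCGTTTTGGAGAAT-3'
(b) 5'-ATTCTCCAAAACGCATGCCGACCACAGC-3'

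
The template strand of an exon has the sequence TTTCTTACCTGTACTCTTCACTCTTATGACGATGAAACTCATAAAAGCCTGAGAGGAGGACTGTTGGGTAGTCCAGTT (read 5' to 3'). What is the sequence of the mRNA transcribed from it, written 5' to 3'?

5'-AACUGGACUACCCAACAGUCCUCCUCUCAGGCUUUUAUGAGUUUCAUCGUCAUAAGAGUGAAGAGUACAGGUAAGAAA-3'

RNA polymerase reads the template 3'→5' and synthesizes mRNA 5'→3' by base-pairing (A→U, T→A, G↔C). The complement of the template is AAAGAATGGACATGAGAAGTGAGAATACTGCTACTTTGAGTATTTTCGGACTCTCCTCCTGACAACCCATCAGGTCAA; antiparallel, so 5'→3' the coding strand is AACTGGACTACCCAACAGTCCTCCTCTCAGGCTTTTATGAGTTTCATCGTCATAAGAGTGAAGAGTACAGGTAAGAAA. Replace T with U for the mRNA.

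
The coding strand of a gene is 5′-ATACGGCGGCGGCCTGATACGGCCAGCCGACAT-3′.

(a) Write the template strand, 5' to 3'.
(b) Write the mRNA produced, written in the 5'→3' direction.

(a) 5'-ATGTCGGCTGGCCGTATCAGGCCGCCGCCGTAT-3'
(b) 5'-AUACGGCGGCGGCCUGAUACGGCCAGCCGACAU-3'

(a) The template strand is the reverse complement of the coding strand: complement TATGCCGCCGCCGGACTATGCCGGTCGGCTGTA, then reverse.
(b) mRNA matches the coding strand with T→U.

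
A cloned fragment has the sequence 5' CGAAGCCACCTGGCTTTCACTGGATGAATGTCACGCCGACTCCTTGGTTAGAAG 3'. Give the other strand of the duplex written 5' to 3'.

The complement of CGAAGCCACCTGGCTTTCACTGGATGAATGTCACGCCGACTCCTTGGTTAGAAG is GCTTCGGTGGACCGAAAGTGACCTACTTACAGTGCGGCTGAGGAACCAATCTTC (A↔T, G↔C). DNA strands are antiparallel, so the complementary strand runs 3'→5'; reversing gives the 5'→3' form.

5'-CTTCTAACCAAGGAGTCGGCGTGACATTCATCCAGTGAAAGCCAGGTGGCTTCG-3'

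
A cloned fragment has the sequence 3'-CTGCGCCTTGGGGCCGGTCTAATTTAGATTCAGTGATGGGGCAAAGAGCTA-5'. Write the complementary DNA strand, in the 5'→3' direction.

5'-GACGCGGAACCCCGGCCAGATTAAATCTAAGTCACTACCCCGTTTCTCGAT-3'

The strand is given 3'→5', so its complement runs 5'→3' in the same left-to-right order: pair each base A↔T, G↔C.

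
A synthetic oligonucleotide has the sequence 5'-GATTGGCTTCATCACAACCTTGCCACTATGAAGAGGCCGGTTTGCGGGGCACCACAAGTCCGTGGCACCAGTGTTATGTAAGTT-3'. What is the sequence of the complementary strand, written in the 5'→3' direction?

5'-AACTTACATAACACTGGTGCCACGGACTTGTGGTGCCCCGCAAACCGGCCTCTTCATAGTGGCAAGGTTGTGATGAAGCCAATC-3'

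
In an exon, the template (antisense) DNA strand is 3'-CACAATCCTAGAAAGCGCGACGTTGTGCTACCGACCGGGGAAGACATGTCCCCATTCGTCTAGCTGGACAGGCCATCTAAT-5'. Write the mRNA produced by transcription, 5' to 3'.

5'-GUGUUAGGAUCUUUCGCGCUGCAACACGAUGGCUGGCCCCUUCUGUACAGGGGUAAGCAGAUCGACCUGUCCGGUAGAUUA-3'

Reading the template 3'→5' as shown, RNA polymerase pairs each base (A→U, T→A, G↔C) to build mRNA 5'→3' directly.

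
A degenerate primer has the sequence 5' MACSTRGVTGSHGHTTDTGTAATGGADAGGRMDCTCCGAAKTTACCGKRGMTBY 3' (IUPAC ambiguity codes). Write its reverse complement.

Standard pairs A↔T, G↔C; ambiguity codes pair R↔Y, M↔K, S↔S, B↔V, D↔H. Complement (KTGSAYCBACSDCDAAHACATTACCTHTCCYKHGAGGCTTMAATGGCMYCKAVR), then reverse for 5'→3'.

5'-RVAKCYMCGGTAAMTTCGGAGHKYCCTHTCCATTACAHAADCDSCABCYASGTK-3'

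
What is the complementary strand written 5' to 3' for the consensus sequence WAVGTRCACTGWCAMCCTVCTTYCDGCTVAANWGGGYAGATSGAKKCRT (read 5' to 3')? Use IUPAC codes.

5′-AYGMMTCSATCTRCCCWNTTBAGCHGRAAGBAGGKTGWCAGTGYACBTW-3′

Standard pairs A↔T, G↔C; ambiguity codes pair R↔Y, M↔K, W↔W, S↔S, D↔H, V↔B, N↔N. Complement (WTBCAYGTGACWGTKGGABGAARGHCGABTTNWCCCRTCTASCTMMGYA), then reverse for 5'→3'.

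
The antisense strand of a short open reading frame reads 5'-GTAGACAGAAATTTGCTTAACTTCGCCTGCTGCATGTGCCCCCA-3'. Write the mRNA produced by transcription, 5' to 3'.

5'-UGGGGGCACAUGCAGCAGGCGAAGUUAAGCAAAUUUCUGUCUAC-3'

RNA polymerase reads the template 3'→5' and synthesizes mRNA 5'→3' by base-pairing (A→U, T→A, G↔C). The complement of the template is CATCTGTCTTTAAACGAATTGAAGCGGACGACGTACACGGGGGT; antiparallel, so 5'→3' the coding strand is TGGGGGCACATGCAGCAGGCGAAGTTAAGCAAATTTCTGTCTAC. Replace T with U for the mRNA.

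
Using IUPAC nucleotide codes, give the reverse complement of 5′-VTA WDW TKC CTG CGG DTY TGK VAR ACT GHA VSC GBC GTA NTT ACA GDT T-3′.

5'-AAHCTGTAANTACGVCGSBTDCAGTYTBMCARAHCCGCAGGMAWHWTAB-3'

Standard pairs A↔T, G↔C; ambiguity codes pair R↔Y, K↔M, W↔W, S↔S, B↔V, D↔H, N↔N. Complement (BATWHWAMGGACGCCHARACMBTYTGACDTBSGCVGCATNAATGTCHAA), then reverse for 5'→3'.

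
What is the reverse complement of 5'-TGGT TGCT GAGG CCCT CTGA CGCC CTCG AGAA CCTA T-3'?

5'-ATAGGTTCTCGAGGGCGTCAGAGGGCCTCAGCAACCA-3'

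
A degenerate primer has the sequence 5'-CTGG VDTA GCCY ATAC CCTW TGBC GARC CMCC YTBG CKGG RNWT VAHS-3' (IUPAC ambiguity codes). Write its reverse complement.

Standard pairs A↔T, G↔C; ambiguity codes pair R↔Y, M↔K, W↔W, S↔S, B↔V, D↔H, N↔N. Complement (GACCBHATCGGRTATGGGAWACVGCTYGGKGGRAVCGMCCYNWABTDS), then reverse for 5'→3'.

5′-SDTBAWNYCCMGCVARGGKGGYTCGVCAWAGGGTATRGGCTAHBCCAG-3′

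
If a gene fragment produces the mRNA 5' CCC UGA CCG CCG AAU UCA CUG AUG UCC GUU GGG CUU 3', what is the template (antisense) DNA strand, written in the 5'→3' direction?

Replace U with T to get the coding DNA strand: CCCTGACCGCCGAATTCACTGATGTCCGTTGGGCTT. The template strand is its reverse complement (complement GGGACTGGCGGCTTAAGTGACTACAGGCAACCCGAA, then reverse).

5'-AAGCCCAACGGACATCAGTGAATTCGGCGGTCAGGG-3'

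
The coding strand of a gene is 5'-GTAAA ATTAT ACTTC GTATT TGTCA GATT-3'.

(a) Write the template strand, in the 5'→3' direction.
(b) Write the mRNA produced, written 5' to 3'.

(a) 5'-AATCTGACAAATACGAAGTATAATTTTAC-3'
(b) 5'-GUAAAAUUAUACUUCGUAUUUGUCAGAUU-3'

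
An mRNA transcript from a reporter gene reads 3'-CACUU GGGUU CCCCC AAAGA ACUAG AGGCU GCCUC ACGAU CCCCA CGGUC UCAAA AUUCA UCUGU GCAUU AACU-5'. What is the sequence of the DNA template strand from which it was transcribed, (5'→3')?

Written 5'→3' the mRNA is UCAAUUACGUGUCUACUUAAAACUCUGGCACCCCUAGCACUCCGUCGGAGAUCAAGAAACCCCCUUGGGUUCAC, so the coding DNA strand is TCAATTACGTGTCTACTTAAAACTCTGGCACCCCTAGCACTCCGTCGGAGATCAAGAAACCCCCTTGGGTTCAC. The template is its reverse complement.

5'-GTGAACCCAAGGGGGTTTCTTGATCTCCGACGGAGTGCTAGGGGTGCCAGAGTTTTAAGTAGACACGTAATTGA-3'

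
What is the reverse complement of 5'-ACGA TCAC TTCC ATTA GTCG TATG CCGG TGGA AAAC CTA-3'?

Reading the sequence 3'→5' and pairing each base (A↔T, G↔C) gives the reverse complement directly.

5'-TAGGTTTTCCACCGGCATACGACTAATGGAAGTGATCGT-3'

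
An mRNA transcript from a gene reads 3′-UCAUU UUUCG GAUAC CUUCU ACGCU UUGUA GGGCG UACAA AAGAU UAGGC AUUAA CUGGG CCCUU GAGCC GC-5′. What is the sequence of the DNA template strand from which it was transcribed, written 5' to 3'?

Written 5'→3' the mRNA is CGCCGAGUUCCCGGGUCAAUUACGGAUUAGAAAACAUGCGGGAUGUUUCGCAUCUUCCAUAGGCUUUUUACU, so the coding DNA strand is CGCCGAGTTCCCGGGTCAATTACGGATTAGAAAACATGCGGGATGTTTCGCATCTTCCATAGGCTTTTTACT. The template is its reverse complement.

5'-AGTAAAAAGCCTATGGAAGATGCGAAACATCCCGCATGTTTTCTAATCCGTAATTGACCCGGGAACTCGGCG-3'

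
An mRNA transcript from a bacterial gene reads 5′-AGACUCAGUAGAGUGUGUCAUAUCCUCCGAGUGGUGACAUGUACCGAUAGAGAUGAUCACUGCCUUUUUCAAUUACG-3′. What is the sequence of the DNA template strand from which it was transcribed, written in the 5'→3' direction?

Replace U with T to get the coding DNA strand: AGACTCAGTAGAGTGTGTCATATCCTCCGAGTGGTGACATGTACCGATAGAGATGATCACTGCCTTTTTCAATTACG. The template strand is its reverse complement (complement TCTGAGTCATCTCACACAGTATAGGAGGCTCACCACTGTACATGGCTATCTCTACTAGTGACGGAAAAAGTTAATGC, then reverse).

5′-CGTAATTGAAAAAGGCAGTGATCATCTCTATCGGTACATGTCACCACTCGGAGGATATGACACACTCTACTGAGTCT-3′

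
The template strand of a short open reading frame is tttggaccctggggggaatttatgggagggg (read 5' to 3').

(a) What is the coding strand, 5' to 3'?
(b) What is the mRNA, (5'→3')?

(a) 5'-CCCCTCCCATAAATTCCCCCCAGGGTCCAAA-3'
(b) 5'-CCCCUCCCAUAAAUUCCCCCCAGGGUCCAAA-3'

(a) The coding strand is the reverse complement of the template: complement AAACCTGGGACCCCCCTTAAATACCCTCCCC, then reverse.
(b) mRNA has the coding-strand sequence with T→U.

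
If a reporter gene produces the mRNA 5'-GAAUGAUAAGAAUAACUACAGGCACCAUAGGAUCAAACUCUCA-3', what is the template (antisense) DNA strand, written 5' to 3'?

Replace U with T to get the coding DNA strand: GAATGATAAGAATAACTACAGGCACCATAGGATCAAACTCTCA. The template strand is its reverse complement (complement CTTACTATTCTTATTGATGTCCGTGGTATCCTAGTTTGAGAGT, then reverse).

5′-TGAGAGTTTGATCCTATGGTGCCTGTAGTTATTCTTATCATTC-3′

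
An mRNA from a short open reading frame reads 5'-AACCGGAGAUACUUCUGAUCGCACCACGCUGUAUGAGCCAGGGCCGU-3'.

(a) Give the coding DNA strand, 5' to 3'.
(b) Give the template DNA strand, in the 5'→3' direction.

(a) The coding strand matches the mRNA with U→T.
(b) The template strand is the reverse complement of the coding strand.

(a) 5'-AACCGGAGATACTTCTGATCGCACCACGCTGTATGAGCCAGGGCCGT-3'
(b) 5'-ACGGCCCTGGCTCATACAGCGTGGTGCGATCAGAAGTATCTCCGGTT-3'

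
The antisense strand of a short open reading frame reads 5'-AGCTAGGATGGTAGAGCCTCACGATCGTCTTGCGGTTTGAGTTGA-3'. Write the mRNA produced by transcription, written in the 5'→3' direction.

The mRNA has the sequence of the coding strand (reverse complement of the template) with T→U. Reverse complement of AGCTAGGATGGTAGAGCCTCACGATCGTCTTGCGGTTTGAGTTGA is TCAACTCAAACCGCAAGACGATCGTGAGGCTCTACCATCCTAGCT; then T→U.

5′-UCAACUCAAACCGCAAGACGAUCGUGAGGCUCUACCAUCCUAGCU-3′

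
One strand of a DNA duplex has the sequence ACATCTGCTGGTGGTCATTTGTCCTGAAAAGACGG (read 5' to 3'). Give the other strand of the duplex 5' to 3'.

Pairing A↔T and G↔C gives TGTAGACGACCACCAGTAAACAGGACTTTTCTGCC, running 3'→5'. Reverse for the 5'→3' convention.

5'-CCGTCTTTTCAGGACAAATGACCACCAGCAGATGT-3'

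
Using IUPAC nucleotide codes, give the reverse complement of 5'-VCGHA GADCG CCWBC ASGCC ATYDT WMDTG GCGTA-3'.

Standard pairs A↔T, G↔C; ambiguity codes pair Y↔R, M↔K, W↔W, S↔S, B↔V, D↔H. Complement (BGCDTCTHGCGGWVGTSCGGTARHAWKHACCGCAT), then reverse for 5'→3'.

5'-TACGCCAHKWAHRATGGCSTGVWGGCGHTCTDCGB-3'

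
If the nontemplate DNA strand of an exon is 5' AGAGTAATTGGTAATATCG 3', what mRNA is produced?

The mRNA is synthesized from the template strand, so it matches the coding strand with T replaced by U.

5′-AGAGUAAUUGGUAAUAUCG-3′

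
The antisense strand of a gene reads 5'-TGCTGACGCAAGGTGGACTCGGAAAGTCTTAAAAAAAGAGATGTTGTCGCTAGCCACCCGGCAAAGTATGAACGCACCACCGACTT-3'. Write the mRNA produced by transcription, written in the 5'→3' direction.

The mRNA has the sequence of the coding strand (reverse complement of the template) with T→U. Reverse complement of TGCTGACGCAAGGTGGACTCGGAAAGTCTTAAAAAAAGAGATGTTGTCGCTAGCCACCCGGCAAAGTATGAACGCACCACCGACTT is AAGTCGGTGGTGCGTTCATACTTTGCCGGGTGGCTAGCGACAACATCTCTTTTTTTAAGACTTTCCGAGTCCACCTTGCGTCAGCA; then T→U.

5'-AAGUCGGUGGUGCGUUCAUACUUUGCCGGGUGGCUAGCGACAACAUCUCUUUUUUUAAGACUUUCCGAGUCCACCUUGCGUCAGCA-3'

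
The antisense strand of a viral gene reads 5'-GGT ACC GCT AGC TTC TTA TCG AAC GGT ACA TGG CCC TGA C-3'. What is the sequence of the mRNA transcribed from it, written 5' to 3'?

RNA polymerase reads the template 3'→5' and synthesizes mRNA 5'→3' by base-pairing (A→U, T→A, G↔C). The complement of the template is CCATGGCGATCGAAGAATAGCTTGCCATGTACCGGGACTG; antiparallel, so 5'→3' the coding strand is GTCAGGGCCATGTACCGTTCGATAAGAAGCTAGCGGTACC. Replace T with U for the mRNA.

5'-GUCAGGGCCAUGUACCGUUCGAUAAGAAGCUAGCGGUACC-3'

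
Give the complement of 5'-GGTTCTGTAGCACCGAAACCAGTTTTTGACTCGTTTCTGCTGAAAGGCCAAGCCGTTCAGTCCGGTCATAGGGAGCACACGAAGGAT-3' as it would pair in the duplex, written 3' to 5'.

3'-CCAAGACATCGTGGCTTTGGTCAAAAACTGAGCAAAGACGACTTTCCGGTTCGGCAAGTCAGGCCAGTATCCCTCGTGTGCTTCCTA-5'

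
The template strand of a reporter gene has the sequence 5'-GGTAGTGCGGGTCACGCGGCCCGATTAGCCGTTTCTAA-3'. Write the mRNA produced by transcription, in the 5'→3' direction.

The mRNA has the sequence of the coding strand (reverse complement of the template) with T→U. Reverse complement of GGTAGTGCGGGTCACGCGGCCCGATTAGCCGTTTCTAA is TTAGAAACGGCTAATCGGGCCGCGTGACCCGCACTACC; then T→U.

5'-UUAGAAACGGCUAAUCGGGCCGCGUGACCCGCACUACC-3'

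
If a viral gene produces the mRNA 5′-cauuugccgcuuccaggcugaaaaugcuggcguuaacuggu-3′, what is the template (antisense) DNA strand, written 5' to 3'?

Replace U with T to get the coding DNA strand: CATTTGCCGCTTCCAGGCTGAAAATGCTGGCGTTAACTGGT. The template strand is its reverse complement (complement GTAAACGGCGAAGGTCCGACTTTTACGACCGCAATTGACCA, then reverse).

5'-ACCAGTTAACGCCAGCATTTTCAGCCTGGAAGCGGCAAATG-3'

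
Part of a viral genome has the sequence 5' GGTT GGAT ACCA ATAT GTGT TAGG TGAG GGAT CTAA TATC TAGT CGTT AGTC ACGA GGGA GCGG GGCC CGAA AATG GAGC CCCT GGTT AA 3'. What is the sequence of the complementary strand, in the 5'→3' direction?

5'-TTAACCAGGGGCTCCATTTTCGGGCCCCGCTCCCTCGTGACTAACGACTAGATATTAGATCCCTCACCTAACACATATTGGTATCCAACC-3'

The complement of GGTTGGATACCAATATGTGTTAGGTGAGGGATCTAATATCTAGTCGTTAGTCACGAGGGAGCGGGGCCCGAAAATGGAGCCCCTGGTTAA is CCAACCTATGGTTATACACAATCCACTCCCTAGATTATAGATCAGCAATCAGTGCTCCCTCGCCCCGGGCTTTTACCTCGGGGACCAATT (A↔T, G↔C). DNA strands are antiparallel, so the complementary strand runs 3'→5'; reversing gives the 5'→3' form.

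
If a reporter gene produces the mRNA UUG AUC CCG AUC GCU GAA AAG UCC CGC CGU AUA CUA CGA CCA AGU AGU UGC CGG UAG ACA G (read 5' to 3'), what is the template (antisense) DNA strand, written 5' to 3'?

5'-CTGTCTACCGGCAACTACTTGGTCGTAGTATACGGCGGGACTTTTCAGCGATCGGGATCAA-3'

Replace U with T to get the coding DNA strand: TTGATCCCGATCGCTGAAAAGTCCCGCCGTATACTACGACCAAGTAGTTGCCGGTAGACAG. The template strand is its reverse complement (complement AACTAGGGCTAGCGACTTTTCAGGGCGGCATATGATGCTGGTTCATCAACGGCCATCTGTC, then reverse).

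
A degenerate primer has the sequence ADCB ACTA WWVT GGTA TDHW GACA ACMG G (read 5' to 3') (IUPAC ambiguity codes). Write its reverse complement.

5′-CCKGTTGTCWDHATACCABWWTAGTVGHT-3′

Standard pairs A↔T, G↔C; ambiguity codes pair M↔K, W↔W, B↔V, D↔H. Complement (THGVTGATWWBACCATAHDWCTGTTGKCC), then reverse for 5'→3'.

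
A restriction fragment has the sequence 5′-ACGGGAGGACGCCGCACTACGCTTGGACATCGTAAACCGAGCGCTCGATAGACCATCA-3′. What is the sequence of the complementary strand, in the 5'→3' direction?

The complement of ACGGGAGGACGCCGCACTACGCTTGGACATCGTAAACCGAGCGCTCGATAGACCATCA is TGCCCTCCTGCGGCGTGATGCGAACCTGTAGCATTTGGCTCGCGAGCTATCTGGTAGT (A↔T, G↔C). DNA strands are antiparallel, so the complementary strand runs 3'→5'; reversing gives the 5'→3' form.

5'-TGATGGTCTATCGAGCGCTCGGTTTACGATGTCCAAGCGTAGTGCGGCGTCCTCCCGT-3'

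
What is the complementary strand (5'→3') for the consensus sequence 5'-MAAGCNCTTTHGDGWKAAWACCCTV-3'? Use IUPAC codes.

5'-BAGGGTWTTMWCHCDAAAGNGCTTK-3'

Standard pairs A↔T, G↔C; ambiguity codes pair M↔K, W↔W, D↔H, V↔B, N↔N. Complement (KTTCGNGAAADCHCWMTTWTGGGAB), then reverse for 5'→3'.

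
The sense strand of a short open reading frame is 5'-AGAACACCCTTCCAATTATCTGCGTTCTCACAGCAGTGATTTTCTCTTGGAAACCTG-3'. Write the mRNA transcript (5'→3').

mRNA has the coding-strand sequence with U in place of T.

5'-AGAACACCCUUCCAAUUAUCUGCGUUCUCACAGCAGUGAUUUUCUCUUGGAAACCUG-3'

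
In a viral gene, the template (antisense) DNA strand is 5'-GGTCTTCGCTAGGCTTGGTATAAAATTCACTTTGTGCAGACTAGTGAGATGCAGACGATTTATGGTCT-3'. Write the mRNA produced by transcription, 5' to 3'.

5′-AGACCAUAAAUCGUCUGCAUCUCACUAGUCUGCACAAAGUGAAUUUUAUACCAAGCCUAGCGAAGACC-3′

The mRNA has the sequence of the coding strand (reverse complement of the template) with T→U. Reverse complement of GGTCTTCGCTAGGCTTGGTATAAAATTCACTTTGTGCAGACTAGTGAGATGCAGACGATTTATGGTCT is AGACCATAAATCGTCTGCATCTCACTAGTCTGCACAAAGTGAATTTTATACCAAGCCTAGCGAAGACC; then T→U.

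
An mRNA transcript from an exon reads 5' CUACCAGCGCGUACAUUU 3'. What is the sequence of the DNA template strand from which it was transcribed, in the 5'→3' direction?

Replace U with T to get the coding DNA strand: CTACCAGCGCGTACATTT. The template strand is its reverse complement (complement GATGGTCGCGCATGTAAA, then reverse).

5'-AAATGTACGCGCTGGTAG-3'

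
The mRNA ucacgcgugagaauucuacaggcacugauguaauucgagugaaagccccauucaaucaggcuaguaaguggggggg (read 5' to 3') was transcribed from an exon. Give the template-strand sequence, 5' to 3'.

Replace U with T to get the coding DNA strand: TCACGCGTGAGAATTCTACAGGCACTGATGTAATTCGAGTGAAAGCCCCATTCAATCAGGCTAGTAAGTGGGGGGG. The template strand is its reverse complement (complement AGTGCGCACTCTTAAGATGTCCGTGACTACATTAAGCTCACTTTCGGGGTAAGTTAGTCCGATCATTCACCCCCCC, then reverse).

5'-CCCCCCCACTTACTAGCCTGATTGAATGGGGCTTTCACTCGAATTACATCAGTGCCTGTAGAATTCTCACGCGTGA-3'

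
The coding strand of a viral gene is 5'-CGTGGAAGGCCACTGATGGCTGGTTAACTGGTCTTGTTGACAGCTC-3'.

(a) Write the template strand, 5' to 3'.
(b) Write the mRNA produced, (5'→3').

(a) 5'-GAGCTGTCAACAAGACCAGTTAACCAGCCATCAGTGGCCTTCCACG-3'
(b) 5′-CGUGGAAGGCCACUGAUGGCUGGUUAACUGGUCUUGUUGACAGCUC-3′

(a) The template strand is the reverse complement of the coding strand: complement GCACCTTCCGGTGACTACCGACCAATTGACCAGAACAACTGTCGAG, then reverse.
(b) mRNA matches the coding strand with T→U.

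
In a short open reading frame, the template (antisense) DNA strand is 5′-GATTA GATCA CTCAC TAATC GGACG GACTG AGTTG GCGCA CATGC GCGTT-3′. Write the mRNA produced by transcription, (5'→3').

5'-AACGCGCAUGUGCGCCAACUCAGUCCGUCCGAUUAGUGAGUGAUCUAAUC-3'

The mRNA has the sequence of the coding strand (reverse complement of the template) with T→U. Reverse complement of GATTAGATCACTCACTAATCGGACGGACTGAGTTGGCGCACATGCGCGTT is AACGCGCATGTGCGCCAACTCAGTCCGTCCGATTAGTGAGTGATCTAATC; then T→U.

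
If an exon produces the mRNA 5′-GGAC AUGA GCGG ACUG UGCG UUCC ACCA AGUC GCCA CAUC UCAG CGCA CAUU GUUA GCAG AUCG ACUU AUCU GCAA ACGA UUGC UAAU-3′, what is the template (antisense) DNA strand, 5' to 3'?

5'-ATTAGCAATCGTTTGCAGATAAGTCGATCTGCTAACAATGTGCGCTGAGATGTGGCGACTTGGTGGAACGCACAGTCCGCTCATGTCC-3'

Replace U with T to get the coding DNA strand: GGACATGAGCGGACTGTGCGTTCCACCAAGTCGCCACATCTCAGCGCACATTGTTAGCAGATCGACTTATCTGCAAACGATTGCTAAT. The template strand is its reverse complement (complement CCTGTACTCGCCTGACACGCAAGGTGGTTCAGCGGTGTAGAGTCGCGTGTAACAATCGTCTAGCTGAATAGACGTTTGCTAACGATTA, then reverse).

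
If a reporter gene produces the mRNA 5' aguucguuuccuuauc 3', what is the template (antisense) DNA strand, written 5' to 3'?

Replace U with T to get the coding DNA strand: AGTTCGTTTCCTTATC. The template strand is its reverse complement (complement TCAAGCAAAGGAATAG, then reverse).

5′-GATAAGGAAACGAACT-3′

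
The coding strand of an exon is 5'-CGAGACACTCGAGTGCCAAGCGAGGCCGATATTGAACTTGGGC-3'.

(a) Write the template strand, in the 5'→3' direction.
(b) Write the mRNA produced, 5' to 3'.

(a) The template strand is the reverse complement of the coding strand: complement GCTCTGTGAGCTCACGGTTCGCTCCGGCTATAACTTGAACCCG, then reverse.
(b) mRNA matches the coding strand with T→U.

(a) 5'-GCCCAAGTTCAATATCGGCCTCGCTTGGCACTCGAGTGTCTCG-3'
(b) 5'-CGAGACACUCGAGUGCCAAGCGAGGCCGAUAUUGAACUUGGGC-3'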